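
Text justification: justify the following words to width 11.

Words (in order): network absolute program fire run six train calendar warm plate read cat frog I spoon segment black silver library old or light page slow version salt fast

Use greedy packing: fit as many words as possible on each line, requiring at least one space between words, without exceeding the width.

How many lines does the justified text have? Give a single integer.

Line 1: ['network'] (min_width=7, slack=4)
Line 2: ['absolute'] (min_width=8, slack=3)
Line 3: ['program'] (min_width=7, slack=4)
Line 4: ['fire', 'run'] (min_width=8, slack=3)
Line 5: ['six', 'train'] (min_width=9, slack=2)
Line 6: ['calendar'] (min_width=8, slack=3)
Line 7: ['warm', 'plate'] (min_width=10, slack=1)
Line 8: ['read', 'cat'] (min_width=8, slack=3)
Line 9: ['frog', 'I'] (min_width=6, slack=5)
Line 10: ['spoon'] (min_width=5, slack=6)
Line 11: ['segment'] (min_width=7, slack=4)
Line 12: ['black'] (min_width=5, slack=6)
Line 13: ['silver'] (min_width=6, slack=5)
Line 14: ['library', 'old'] (min_width=11, slack=0)
Line 15: ['or', 'light'] (min_width=8, slack=3)
Line 16: ['page', 'slow'] (min_width=9, slack=2)
Line 17: ['version'] (min_width=7, slack=4)
Line 18: ['salt', 'fast'] (min_width=9, slack=2)
Total lines: 18

Answer: 18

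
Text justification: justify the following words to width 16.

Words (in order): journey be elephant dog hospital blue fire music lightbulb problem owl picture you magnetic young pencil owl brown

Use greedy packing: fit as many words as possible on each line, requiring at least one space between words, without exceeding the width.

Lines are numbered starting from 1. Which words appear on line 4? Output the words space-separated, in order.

Line 1: ['journey', 'be'] (min_width=10, slack=6)
Line 2: ['elephant', 'dog'] (min_width=12, slack=4)
Line 3: ['hospital', 'blue'] (min_width=13, slack=3)
Line 4: ['fire', 'music'] (min_width=10, slack=6)
Line 5: ['lightbulb'] (min_width=9, slack=7)
Line 6: ['problem', 'owl'] (min_width=11, slack=5)
Line 7: ['picture', 'you'] (min_width=11, slack=5)
Line 8: ['magnetic', 'young'] (min_width=14, slack=2)
Line 9: ['pencil', 'owl', 'brown'] (min_width=16, slack=0)

Answer: fire music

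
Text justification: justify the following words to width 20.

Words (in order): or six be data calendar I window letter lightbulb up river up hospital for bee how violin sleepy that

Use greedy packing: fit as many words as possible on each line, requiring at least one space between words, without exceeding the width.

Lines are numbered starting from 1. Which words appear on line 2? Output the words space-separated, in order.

Line 1: ['or', 'six', 'be', 'data'] (min_width=14, slack=6)
Line 2: ['calendar', 'I', 'window'] (min_width=17, slack=3)
Line 3: ['letter', 'lightbulb', 'up'] (min_width=19, slack=1)
Line 4: ['river', 'up', 'hospital'] (min_width=17, slack=3)
Line 5: ['for', 'bee', 'how', 'violin'] (min_width=18, slack=2)
Line 6: ['sleepy', 'that'] (min_width=11, slack=9)

Answer: calendar I window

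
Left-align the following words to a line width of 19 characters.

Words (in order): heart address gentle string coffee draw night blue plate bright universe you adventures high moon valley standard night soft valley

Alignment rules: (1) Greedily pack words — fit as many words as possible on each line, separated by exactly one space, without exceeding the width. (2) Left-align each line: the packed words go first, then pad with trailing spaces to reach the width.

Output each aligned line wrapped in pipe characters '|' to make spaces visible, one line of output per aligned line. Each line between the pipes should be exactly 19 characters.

Answer: |heart address      |
|gentle string      |
|coffee draw night  |
|blue plate bright  |
|universe you       |
|adventures high    |
|moon valley        |
|standard night soft|
|valley             |

Derivation:
Line 1: ['heart', 'address'] (min_width=13, slack=6)
Line 2: ['gentle', 'string'] (min_width=13, slack=6)
Line 3: ['coffee', 'draw', 'night'] (min_width=17, slack=2)
Line 4: ['blue', 'plate', 'bright'] (min_width=17, slack=2)
Line 5: ['universe', 'you'] (min_width=12, slack=7)
Line 6: ['adventures', 'high'] (min_width=15, slack=4)
Line 7: ['moon', 'valley'] (min_width=11, slack=8)
Line 8: ['standard', 'night', 'soft'] (min_width=19, slack=0)
Line 9: ['valley'] (min_width=6, slack=13)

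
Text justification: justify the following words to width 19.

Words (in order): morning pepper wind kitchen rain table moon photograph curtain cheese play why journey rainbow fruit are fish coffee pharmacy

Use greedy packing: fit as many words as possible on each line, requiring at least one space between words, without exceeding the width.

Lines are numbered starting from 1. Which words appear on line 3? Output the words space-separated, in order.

Answer: moon photograph

Derivation:
Line 1: ['morning', 'pepper', 'wind'] (min_width=19, slack=0)
Line 2: ['kitchen', 'rain', 'table'] (min_width=18, slack=1)
Line 3: ['moon', 'photograph'] (min_width=15, slack=4)
Line 4: ['curtain', 'cheese', 'play'] (min_width=19, slack=0)
Line 5: ['why', 'journey', 'rainbow'] (min_width=19, slack=0)
Line 6: ['fruit', 'are', 'fish'] (min_width=14, slack=5)
Line 7: ['coffee', 'pharmacy'] (min_width=15, slack=4)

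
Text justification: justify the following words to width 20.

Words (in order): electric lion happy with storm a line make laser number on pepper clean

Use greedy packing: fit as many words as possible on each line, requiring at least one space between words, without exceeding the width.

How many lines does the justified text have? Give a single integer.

Line 1: ['electric', 'lion', 'happy'] (min_width=19, slack=1)
Line 2: ['with', 'storm', 'a', 'line'] (min_width=17, slack=3)
Line 3: ['make', 'laser', 'number', 'on'] (min_width=20, slack=0)
Line 4: ['pepper', 'clean'] (min_width=12, slack=8)
Total lines: 4

Answer: 4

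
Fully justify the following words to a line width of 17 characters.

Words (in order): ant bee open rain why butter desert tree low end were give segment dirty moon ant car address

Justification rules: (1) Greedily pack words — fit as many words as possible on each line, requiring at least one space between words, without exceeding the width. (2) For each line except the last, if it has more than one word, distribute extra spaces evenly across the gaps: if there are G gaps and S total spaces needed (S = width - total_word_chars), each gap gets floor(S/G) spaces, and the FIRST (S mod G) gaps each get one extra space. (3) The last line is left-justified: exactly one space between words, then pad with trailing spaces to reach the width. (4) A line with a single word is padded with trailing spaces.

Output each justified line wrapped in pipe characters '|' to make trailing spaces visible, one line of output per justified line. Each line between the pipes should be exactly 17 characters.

Answer: |ant bee open rain|
|why butter desert|
|tree low end were|
|give      segment|
|dirty   moon  ant|
|car address      |

Derivation:
Line 1: ['ant', 'bee', 'open', 'rain'] (min_width=17, slack=0)
Line 2: ['why', 'butter', 'desert'] (min_width=17, slack=0)
Line 3: ['tree', 'low', 'end', 'were'] (min_width=17, slack=0)
Line 4: ['give', 'segment'] (min_width=12, slack=5)
Line 5: ['dirty', 'moon', 'ant'] (min_width=14, slack=3)
Line 6: ['car', 'address'] (min_width=11, slack=6)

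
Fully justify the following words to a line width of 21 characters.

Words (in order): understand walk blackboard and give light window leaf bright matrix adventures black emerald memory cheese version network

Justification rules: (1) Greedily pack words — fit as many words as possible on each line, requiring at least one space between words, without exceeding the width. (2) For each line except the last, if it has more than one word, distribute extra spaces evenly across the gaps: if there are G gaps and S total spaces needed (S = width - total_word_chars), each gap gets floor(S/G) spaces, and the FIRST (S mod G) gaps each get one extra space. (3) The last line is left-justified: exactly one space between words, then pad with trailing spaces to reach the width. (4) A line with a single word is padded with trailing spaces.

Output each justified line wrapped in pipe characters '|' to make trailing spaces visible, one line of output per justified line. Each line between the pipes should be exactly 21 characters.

Line 1: ['understand', 'walk'] (min_width=15, slack=6)
Line 2: ['blackboard', 'and', 'give'] (min_width=19, slack=2)
Line 3: ['light', 'window', 'leaf'] (min_width=17, slack=4)
Line 4: ['bright', 'matrix'] (min_width=13, slack=8)
Line 5: ['adventures', 'black'] (min_width=16, slack=5)
Line 6: ['emerald', 'memory', 'cheese'] (min_width=21, slack=0)
Line 7: ['version', 'network'] (min_width=15, slack=6)

Answer: |understand       walk|
|blackboard  and  give|
|light   window   leaf|
|bright         matrix|
|adventures      black|
|emerald memory cheese|
|version network      |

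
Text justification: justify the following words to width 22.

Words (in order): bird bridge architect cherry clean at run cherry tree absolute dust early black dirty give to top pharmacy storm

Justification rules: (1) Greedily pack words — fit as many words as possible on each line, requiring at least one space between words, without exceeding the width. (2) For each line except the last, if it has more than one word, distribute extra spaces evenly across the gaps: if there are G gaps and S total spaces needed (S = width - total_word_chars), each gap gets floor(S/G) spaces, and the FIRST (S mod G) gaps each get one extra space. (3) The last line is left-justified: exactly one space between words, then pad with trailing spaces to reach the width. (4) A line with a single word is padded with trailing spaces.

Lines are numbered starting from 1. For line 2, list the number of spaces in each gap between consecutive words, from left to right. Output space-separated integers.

Answer: 2 2 2

Derivation:
Line 1: ['bird', 'bridge', 'architect'] (min_width=21, slack=1)
Line 2: ['cherry', 'clean', 'at', 'run'] (min_width=19, slack=3)
Line 3: ['cherry', 'tree', 'absolute'] (min_width=20, slack=2)
Line 4: ['dust', 'early', 'black', 'dirty'] (min_width=22, slack=0)
Line 5: ['give', 'to', 'top', 'pharmacy'] (min_width=20, slack=2)
Line 6: ['storm'] (min_width=5, slack=17)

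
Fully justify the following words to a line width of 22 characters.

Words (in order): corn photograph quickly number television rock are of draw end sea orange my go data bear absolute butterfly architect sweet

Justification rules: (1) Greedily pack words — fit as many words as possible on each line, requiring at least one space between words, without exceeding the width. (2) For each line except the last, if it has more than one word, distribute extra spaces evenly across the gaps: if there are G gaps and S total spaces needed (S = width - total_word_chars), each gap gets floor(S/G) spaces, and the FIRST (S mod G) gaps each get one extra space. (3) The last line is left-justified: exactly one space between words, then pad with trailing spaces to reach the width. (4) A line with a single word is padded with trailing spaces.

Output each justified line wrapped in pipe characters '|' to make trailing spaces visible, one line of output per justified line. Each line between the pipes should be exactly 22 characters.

Line 1: ['corn', 'photograph'] (min_width=15, slack=7)
Line 2: ['quickly', 'number'] (min_width=14, slack=8)
Line 3: ['television', 'rock', 'are', 'of'] (min_width=22, slack=0)
Line 4: ['draw', 'end', 'sea', 'orange', 'my'] (min_width=22, slack=0)
Line 5: ['go', 'data', 'bear', 'absolute'] (min_width=21, slack=1)
Line 6: ['butterfly', 'architect'] (min_width=19, slack=3)
Line 7: ['sweet'] (min_width=5, slack=17)

Answer: |corn        photograph|
|quickly         number|
|television rock are of|
|draw end sea orange my|
|go  data bear absolute|
|butterfly    architect|
|sweet                 |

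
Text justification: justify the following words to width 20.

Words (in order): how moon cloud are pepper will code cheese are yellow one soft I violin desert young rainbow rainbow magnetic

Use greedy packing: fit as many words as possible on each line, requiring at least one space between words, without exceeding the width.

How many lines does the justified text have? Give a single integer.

Line 1: ['how', 'moon', 'cloud', 'are'] (min_width=18, slack=2)
Line 2: ['pepper', 'will', 'code'] (min_width=16, slack=4)
Line 3: ['cheese', 'are', 'yellow'] (min_width=17, slack=3)
Line 4: ['one', 'soft', 'I', 'violin'] (min_width=17, slack=3)
Line 5: ['desert', 'young', 'rainbow'] (min_width=20, slack=0)
Line 6: ['rainbow', 'magnetic'] (min_width=16, slack=4)
Total lines: 6

Answer: 6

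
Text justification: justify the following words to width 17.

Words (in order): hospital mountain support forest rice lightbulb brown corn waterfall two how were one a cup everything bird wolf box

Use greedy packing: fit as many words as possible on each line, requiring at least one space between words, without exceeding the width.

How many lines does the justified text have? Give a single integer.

Line 1: ['hospital', 'mountain'] (min_width=17, slack=0)
Line 2: ['support', 'forest'] (min_width=14, slack=3)
Line 3: ['rice', 'lightbulb'] (min_width=14, slack=3)
Line 4: ['brown', 'corn'] (min_width=10, slack=7)
Line 5: ['waterfall', 'two', 'how'] (min_width=17, slack=0)
Line 6: ['were', 'one', 'a', 'cup'] (min_width=14, slack=3)
Line 7: ['everything', 'bird'] (min_width=15, slack=2)
Line 8: ['wolf', 'box'] (min_width=8, slack=9)
Total lines: 8

Answer: 8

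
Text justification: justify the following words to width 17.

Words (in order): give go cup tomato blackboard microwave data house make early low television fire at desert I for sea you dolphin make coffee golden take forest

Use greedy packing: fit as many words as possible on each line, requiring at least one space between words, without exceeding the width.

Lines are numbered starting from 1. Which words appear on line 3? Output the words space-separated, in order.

Line 1: ['give', 'go', 'cup'] (min_width=11, slack=6)
Line 2: ['tomato', 'blackboard'] (min_width=17, slack=0)
Line 3: ['microwave', 'data'] (min_width=14, slack=3)
Line 4: ['house', 'make', 'early'] (min_width=16, slack=1)
Line 5: ['low', 'television'] (min_width=14, slack=3)
Line 6: ['fire', 'at', 'desert', 'I'] (min_width=16, slack=1)
Line 7: ['for', 'sea', 'you'] (min_width=11, slack=6)
Line 8: ['dolphin', 'make'] (min_width=12, slack=5)
Line 9: ['coffee', 'golden'] (min_width=13, slack=4)
Line 10: ['take', 'forest'] (min_width=11, slack=6)

Answer: microwave data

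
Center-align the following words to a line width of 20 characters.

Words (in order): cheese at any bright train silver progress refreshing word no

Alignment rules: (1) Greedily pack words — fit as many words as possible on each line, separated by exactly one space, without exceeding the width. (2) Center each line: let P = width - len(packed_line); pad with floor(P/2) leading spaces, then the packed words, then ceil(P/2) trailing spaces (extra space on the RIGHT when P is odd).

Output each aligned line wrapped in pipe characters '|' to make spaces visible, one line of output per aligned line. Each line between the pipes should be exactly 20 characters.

Answer: |cheese at any bright|
|    train silver    |
|progress refreshing |
|      word no       |

Derivation:
Line 1: ['cheese', 'at', 'any', 'bright'] (min_width=20, slack=0)
Line 2: ['train', 'silver'] (min_width=12, slack=8)
Line 3: ['progress', 'refreshing'] (min_width=19, slack=1)
Line 4: ['word', 'no'] (min_width=7, slack=13)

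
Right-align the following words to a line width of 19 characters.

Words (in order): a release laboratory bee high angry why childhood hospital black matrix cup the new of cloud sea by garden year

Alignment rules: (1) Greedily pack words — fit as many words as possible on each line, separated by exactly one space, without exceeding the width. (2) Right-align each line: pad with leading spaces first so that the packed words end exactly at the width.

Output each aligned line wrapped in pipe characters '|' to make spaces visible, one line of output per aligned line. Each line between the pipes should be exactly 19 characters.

Answer: |          a release|
|laboratory bee high|
|angry why childhood|
|     hospital black|
| matrix cup the new|
|    of cloud sea by|
|        garden year|

Derivation:
Line 1: ['a', 'release'] (min_width=9, slack=10)
Line 2: ['laboratory', 'bee', 'high'] (min_width=19, slack=0)
Line 3: ['angry', 'why', 'childhood'] (min_width=19, slack=0)
Line 4: ['hospital', 'black'] (min_width=14, slack=5)
Line 5: ['matrix', 'cup', 'the', 'new'] (min_width=18, slack=1)
Line 6: ['of', 'cloud', 'sea', 'by'] (min_width=15, slack=4)
Line 7: ['garden', 'year'] (min_width=11, slack=8)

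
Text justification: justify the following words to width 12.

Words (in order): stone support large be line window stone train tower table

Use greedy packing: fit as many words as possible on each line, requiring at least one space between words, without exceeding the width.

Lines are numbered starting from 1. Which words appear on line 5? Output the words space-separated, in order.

Answer: stone train

Derivation:
Line 1: ['stone'] (min_width=5, slack=7)
Line 2: ['support'] (min_width=7, slack=5)
Line 3: ['large', 'be'] (min_width=8, slack=4)
Line 4: ['line', 'window'] (min_width=11, slack=1)
Line 5: ['stone', 'train'] (min_width=11, slack=1)
Line 6: ['tower', 'table'] (min_width=11, slack=1)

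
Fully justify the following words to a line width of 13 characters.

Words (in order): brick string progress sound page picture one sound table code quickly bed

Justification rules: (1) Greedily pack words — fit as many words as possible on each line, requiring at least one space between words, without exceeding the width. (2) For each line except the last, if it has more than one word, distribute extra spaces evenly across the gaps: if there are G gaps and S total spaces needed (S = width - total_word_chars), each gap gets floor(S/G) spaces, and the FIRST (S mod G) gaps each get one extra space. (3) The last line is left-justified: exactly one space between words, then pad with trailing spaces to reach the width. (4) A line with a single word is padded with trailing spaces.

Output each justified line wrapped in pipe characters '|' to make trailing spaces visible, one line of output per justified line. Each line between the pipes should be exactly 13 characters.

Answer: |brick  string|
|progress     |
|sound    page|
|picture   one|
|sound   table|
|code  quickly|
|bed          |

Derivation:
Line 1: ['brick', 'string'] (min_width=12, slack=1)
Line 2: ['progress'] (min_width=8, slack=5)
Line 3: ['sound', 'page'] (min_width=10, slack=3)
Line 4: ['picture', 'one'] (min_width=11, slack=2)
Line 5: ['sound', 'table'] (min_width=11, slack=2)
Line 6: ['code', 'quickly'] (min_width=12, slack=1)
Line 7: ['bed'] (min_width=3, slack=10)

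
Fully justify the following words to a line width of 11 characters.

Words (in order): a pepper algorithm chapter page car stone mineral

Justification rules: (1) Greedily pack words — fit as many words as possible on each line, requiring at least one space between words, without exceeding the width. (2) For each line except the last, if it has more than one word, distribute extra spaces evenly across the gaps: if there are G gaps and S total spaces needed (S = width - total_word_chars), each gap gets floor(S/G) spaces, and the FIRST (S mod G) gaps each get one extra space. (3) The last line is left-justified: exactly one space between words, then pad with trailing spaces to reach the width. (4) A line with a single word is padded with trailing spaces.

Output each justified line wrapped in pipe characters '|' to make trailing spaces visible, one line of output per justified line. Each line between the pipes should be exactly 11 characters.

Answer: |a    pepper|
|algorithm  |
|chapter    |
|page    car|
|stone      |
|mineral    |

Derivation:
Line 1: ['a', 'pepper'] (min_width=8, slack=3)
Line 2: ['algorithm'] (min_width=9, slack=2)
Line 3: ['chapter'] (min_width=7, slack=4)
Line 4: ['page', 'car'] (min_width=8, slack=3)
Line 5: ['stone'] (min_width=5, slack=6)
Line 6: ['mineral'] (min_width=7, slack=4)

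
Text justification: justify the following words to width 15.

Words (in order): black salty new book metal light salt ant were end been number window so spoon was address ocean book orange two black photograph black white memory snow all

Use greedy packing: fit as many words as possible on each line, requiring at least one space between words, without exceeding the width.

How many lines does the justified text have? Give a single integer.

Answer: 12

Derivation:
Line 1: ['black', 'salty', 'new'] (min_width=15, slack=0)
Line 2: ['book', 'metal'] (min_width=10, slack=5)
Line 3: ['light', 'salt', 'ant'] (min_width=14, slack=1)
Line 4: ['were', 'end', 'been'] (min_width=13, slack=2)
Line 5: ['number', 'window'] (min_width=13, slack=2)
Line 6: ['so', 'spoon', 'was'] (min_width=12, slack=3)
Line 7: ['address', 'ocean'] (min_width=13, slack=2)
Line 8: ['book', 'orange', 'two'] (min_width=15, slack=0)
Line 9: ['black'] (min_width=5, slack=10)
Line 10: ['photograph'] (min_width=10, slack=5)
Line 11: ['black', 'white'] (min_width=11, slack=4)
Line 12: ['memory', 'snow', 'all'] (min_width=15, slack=0)
Total lines: 12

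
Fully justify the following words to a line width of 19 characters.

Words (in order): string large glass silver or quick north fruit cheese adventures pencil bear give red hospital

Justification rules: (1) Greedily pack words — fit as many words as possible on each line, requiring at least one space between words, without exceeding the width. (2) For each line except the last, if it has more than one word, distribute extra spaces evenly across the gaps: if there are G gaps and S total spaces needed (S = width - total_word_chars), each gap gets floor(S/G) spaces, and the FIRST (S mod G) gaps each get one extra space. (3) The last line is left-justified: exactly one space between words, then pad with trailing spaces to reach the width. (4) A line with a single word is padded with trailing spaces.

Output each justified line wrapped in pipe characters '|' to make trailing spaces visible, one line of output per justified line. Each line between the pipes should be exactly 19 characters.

Line 1: ['string', 'large', 'glass'] (min_width=18, slack=1)
Line 2: ['silver', 'or', 'quick'] (min_width=15, slack=4)
Line 3: ['north', 'fruit', 'cheese'] (min_width=18, slack=1)
Line 4: ['adventures', 'pencil'] (min_width=17, slack=2)
Line 5: ['bear', 'give', 'red'] (min_width=13, slack=6)
Line 6: ['hospital'] (min_width=8, slack=11)

Answer: |string  large glass|
|silver   or   quick|
|north  fruit cheese|
|adventures   pencil|
|bear    give    red|
|hospital           |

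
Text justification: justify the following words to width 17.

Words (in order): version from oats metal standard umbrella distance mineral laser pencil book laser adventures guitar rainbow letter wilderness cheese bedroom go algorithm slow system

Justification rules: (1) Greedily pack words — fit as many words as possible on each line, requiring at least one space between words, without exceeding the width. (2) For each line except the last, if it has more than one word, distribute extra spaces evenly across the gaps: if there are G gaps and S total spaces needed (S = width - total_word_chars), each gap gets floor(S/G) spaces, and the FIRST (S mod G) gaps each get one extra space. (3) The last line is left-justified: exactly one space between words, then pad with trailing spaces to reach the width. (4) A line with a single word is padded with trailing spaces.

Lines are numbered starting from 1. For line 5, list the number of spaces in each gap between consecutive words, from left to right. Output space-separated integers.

Answer: 1 1

Derivation:
Line 1: ['version', 'from', 'oats'] (min_width=17, slack=0)
Line 2: ['metal', 'standard'] (min_width=14, slack=3)
Line 3: ['umbrella', 'distance'] (min_width=17, slack=0)
Line 4: ['mineral', 'laser'] (min_width=13, slack=4)
Line 5: ['pencil', 'book', 'laser'] (min_width=17, slack=0)
Line 6: ['adventures', 'guitar'] (min_width=17, slack=0)
Line 7: ['rainbow', 'letter'] (min_width=14, slack=3)
Line 8: ['wilderness', 'cheese'] (min_width=17, slack=0)
Line 9: ['bedroom', 'go'] (min_width=10, slack=7)
Line 10: ['algorithm', 'slow'] (min_width=14, slack=3)
Line 11: ['system'] (min_width=6, slack=11)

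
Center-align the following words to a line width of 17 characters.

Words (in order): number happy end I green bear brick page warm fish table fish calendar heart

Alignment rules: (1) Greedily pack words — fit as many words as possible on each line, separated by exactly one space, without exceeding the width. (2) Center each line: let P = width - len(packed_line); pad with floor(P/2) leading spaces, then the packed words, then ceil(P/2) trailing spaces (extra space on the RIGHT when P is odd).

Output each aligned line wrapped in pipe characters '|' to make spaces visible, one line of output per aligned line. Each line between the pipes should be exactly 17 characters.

Line 1: ['number', 'happy', 'end'] (min_width=16, slack=1)
Line 2: ['I', 'green', 'bear'] (min_width=12, slack=5)
Line 3: ['brick', 'page', 'warm'] (min_width=15, slack=2)
Line 4: ['fish', 'table', 'fish'] (min_width=15, slack=2)
Line 5: ['calendar', 'heart'] (min_width=14, slack=3)

Answer: |number happy end |
|  I green bear   |
| brick page warm |
| fish table fish |
| calendar heart  |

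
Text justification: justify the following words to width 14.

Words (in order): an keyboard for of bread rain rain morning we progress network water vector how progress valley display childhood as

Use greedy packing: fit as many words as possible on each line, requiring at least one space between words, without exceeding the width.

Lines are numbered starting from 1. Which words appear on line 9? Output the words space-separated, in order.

Line 1: ['an', 'keyboard'] (min_width=11, slack=3)
Line 2: ['for', 'of', 'bread'] (min_width=12, slack=2)
Line 3: ['rain', 'rain'] (min_width=9, slack=5)
Line 4: ['morning', 'we'] (min_width=10, slack=4)
Line 5: ['progress'] (min_width=8, slack=6)
Line 6: ['network', 'water'] (min_width=13, slack=1)
Line 7: ['vector', 'how'] (min_width=10, slack=4)
Line 8: ['progress'] (min_width=8, slack=6)
Line 9: ['valley', 'display'] (min_width=14, slack=0)
Line 10: ['childhood', 'as'] (min_width=12, slack=2)

Answer: valley display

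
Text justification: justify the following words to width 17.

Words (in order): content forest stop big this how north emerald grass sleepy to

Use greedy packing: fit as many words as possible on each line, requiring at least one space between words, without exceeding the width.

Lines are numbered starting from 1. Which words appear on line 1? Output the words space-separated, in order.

Answer: content forest

Derivation:
Line 1: ['content', 'forest'] (min_width=14, slack=3)
Line 2: ['stop', 'big', 'this', 'how'] (min_width=17, slack=0)
Line 3: ['north', 'emerald'] (min_width=13, slack=4)
Line 4: ['grass', 'sleepy', 'to'] (min_width=15, slack=2)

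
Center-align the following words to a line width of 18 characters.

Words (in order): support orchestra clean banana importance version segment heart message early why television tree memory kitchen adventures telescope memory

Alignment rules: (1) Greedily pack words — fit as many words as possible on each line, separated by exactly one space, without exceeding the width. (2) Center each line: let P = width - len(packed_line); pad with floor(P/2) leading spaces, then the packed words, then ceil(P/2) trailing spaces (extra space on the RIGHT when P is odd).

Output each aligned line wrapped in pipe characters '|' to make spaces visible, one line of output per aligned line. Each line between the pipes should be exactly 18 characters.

Line 1: ['support', 'orchestra'] (min_width=17, slack=1)
Line 2: ['clean', 'banana'] (min_width=12, slack=6)
Line 3: ['importance', 'version'] (min_width=18, slack=0)
Line 4: ['segment', 'heart'] (min_width=13, slack=5)
Line 5: ['message', 'early', 'why'] (min_width=17, slack=1)
Line 6: ['television', 'tree'] (min_width=15, slack=3)
Line 7: ['memory', 'kitchen'] (min_width=14, slack=4)
Line 8: ['adventures'] (min_width=10, slack=8)
Line 9: ['telescope', 'memory'] (min_width=16, slack=2)

Answer: |support orchestra |
|   clean banana   |
|importance version|
|  segment heart   |
|message early why |
| television tree  |
|  memory kitchen  |
|    adventures    |
| telescope memory |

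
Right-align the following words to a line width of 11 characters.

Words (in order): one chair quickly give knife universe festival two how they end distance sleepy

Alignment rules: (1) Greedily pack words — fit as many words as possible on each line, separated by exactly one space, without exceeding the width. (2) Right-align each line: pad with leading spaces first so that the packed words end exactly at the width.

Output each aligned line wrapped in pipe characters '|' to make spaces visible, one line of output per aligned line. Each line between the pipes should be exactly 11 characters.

Line 1: ['one', 'chair'] (min_width=9, slack=2)
Line 2: ['quickly'] (min_width=7, slack=4)
Line 3: ['give', 'knife'] (min_width=10, slack=1)
Line 4: ['universe'] (min_width=8, slack=3)
Line 5: ['festival'] (min_width=8, slack=3)
Line 6: ['two', 'how'] (min_width=7, slack=4)
Line 7: ['they', 'end'] (min_width=8, slack=3)
Line 8: ['distance'] (min_width=8, slack=3)
Line 9: ['sleepy'] (min_width=6, slack=5)

Answer: |  one chair|
|    quickly|
| give knife|
|   universe|
|   festival|
|    two how|
|   they end|
|   distance|
|     sleepy|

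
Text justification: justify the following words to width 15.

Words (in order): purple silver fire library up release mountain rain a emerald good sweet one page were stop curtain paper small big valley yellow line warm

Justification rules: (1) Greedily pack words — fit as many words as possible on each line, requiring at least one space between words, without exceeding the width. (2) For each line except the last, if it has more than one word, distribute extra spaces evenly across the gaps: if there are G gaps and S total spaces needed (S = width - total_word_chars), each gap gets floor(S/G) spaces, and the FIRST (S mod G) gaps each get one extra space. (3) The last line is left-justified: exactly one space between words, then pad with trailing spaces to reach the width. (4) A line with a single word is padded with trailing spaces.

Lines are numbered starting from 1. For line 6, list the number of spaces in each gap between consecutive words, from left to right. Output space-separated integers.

Answer: 2 1

Derivation:
Line 1: ['purple', 'silver'] (min_width=13, slack=2)
Line 2: ['fire', 'library', 'up'] (min_width=15, slack=0)
Line 3: ['release'] (min_width=7, slack=8)
Line 4: ['mountain', 'rain', 'a'] (min_width=15, slack=0)
Line 5: ['emerald', 'good'] (min_width=12, slack=3)
Line 6: ['sweet', 'one', 'page'] (min_width=14, slack=1)
Line 7: ['were', 'stop'] (min_width=9, slack=6)
Line 8: ['curtain', 'paper'] (min_width=13, slack=2)
Line 9: ['small', 'big'] (min_width=9, slack=6)
Line 10: ['valley', 'yellow'] (min_width=13, slack=2)
Line 11: ['line', 'warm'] (min_width=9, slack=6)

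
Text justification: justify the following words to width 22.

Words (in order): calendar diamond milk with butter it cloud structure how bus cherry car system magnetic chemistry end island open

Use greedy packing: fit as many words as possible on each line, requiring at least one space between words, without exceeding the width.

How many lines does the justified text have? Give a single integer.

Answer: 6

Derivation:
Line 1: ['calendar', 'diamond', 'milk'] (min_width=21, slack=1)
Line 2: ['with', 'butter', 'it', 'cloud'] (min_width=20, slack=2)
Line 3: ['structure', 'how', 'bus'] (min_width=17, slack=5)
Line 4: ['cherry', 'car', 'system'] (min_width=17, slack=5)
Line 5: ['magnetic', 'chemistry', 'end'] (min_width=22, slack=0)
Line 6: ['island', 'open'] (min_width=11, slack=11)
Total lines: 6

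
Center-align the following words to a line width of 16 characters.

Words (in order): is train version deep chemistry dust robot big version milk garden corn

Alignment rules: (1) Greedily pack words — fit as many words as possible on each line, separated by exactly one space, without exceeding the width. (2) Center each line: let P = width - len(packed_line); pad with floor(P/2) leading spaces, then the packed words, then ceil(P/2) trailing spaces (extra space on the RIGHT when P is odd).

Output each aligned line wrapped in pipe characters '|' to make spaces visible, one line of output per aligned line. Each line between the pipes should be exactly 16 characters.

Line 1: ['is', 'train', 'version'] (min_width=16, slack=0)
Line 2: ['deep', 'chemistry'] (min_width=14, slack=2)
Line 3: ['dust', 'robot', 'big'] (min_width=14, slack=2)
Line 4: ['version', 'milk'] (min_width=12, slack=4)
Line 5: ['garden', 'corn'] (min_width=11, slack=5)

Answer: |is train version|
| deep chemistry |
| dust robot big |
|  version milk  |
|  garden corn   |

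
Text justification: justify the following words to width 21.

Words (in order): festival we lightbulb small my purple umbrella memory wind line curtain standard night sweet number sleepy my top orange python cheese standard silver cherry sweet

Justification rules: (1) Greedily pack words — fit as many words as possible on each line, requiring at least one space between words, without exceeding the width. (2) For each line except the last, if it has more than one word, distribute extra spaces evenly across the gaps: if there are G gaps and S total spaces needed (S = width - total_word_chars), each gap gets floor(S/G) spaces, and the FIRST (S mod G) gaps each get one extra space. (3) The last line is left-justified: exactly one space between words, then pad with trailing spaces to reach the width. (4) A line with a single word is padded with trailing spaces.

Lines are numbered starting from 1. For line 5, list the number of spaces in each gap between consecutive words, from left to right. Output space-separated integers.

Answer: 3 2

Derivation:
Line 1: ['festival', 'we', 'lightbulb'] (min_width=21, slack=0)
Line 2: ['small', 'my', 'purple'] (min_width=15, slack=6)
Line 3: ['umbrella', 'memory', 'wind'] (min_width=20, slack=1)
Line 4: ['line', 'curtain', 'standard'] (min_width=21, slack=0)
Line 5: ['night', 'sweet', 'number'] (min_width=18, slack=3)
Line 6: ['sleepy', 'my', 'top', 'orange'] (min_width=20, slack=1)
Line 7: ['python', 'cheese'] (min_width=13, slack=8)
Line 8: ['standard', 'silver'] (min_width=15, slack=6)
Line 9: ['cherry', 'sweet'] (min_width=12, slack=9)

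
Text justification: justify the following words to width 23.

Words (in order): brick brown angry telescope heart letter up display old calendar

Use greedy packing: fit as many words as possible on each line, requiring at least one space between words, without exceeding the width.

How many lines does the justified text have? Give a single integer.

Answer: 3

Derivation:
Line 1: ['brick', 'brown', 'angry'] (min_width=17, slack=6)
Line 2: ['telescope', 'heart', 'letter'] (min_width=22, slack=1)
Line 3: ['up', 'display', 'old', 'calendar'] (min_width=23, slack=0)
Total lines: 3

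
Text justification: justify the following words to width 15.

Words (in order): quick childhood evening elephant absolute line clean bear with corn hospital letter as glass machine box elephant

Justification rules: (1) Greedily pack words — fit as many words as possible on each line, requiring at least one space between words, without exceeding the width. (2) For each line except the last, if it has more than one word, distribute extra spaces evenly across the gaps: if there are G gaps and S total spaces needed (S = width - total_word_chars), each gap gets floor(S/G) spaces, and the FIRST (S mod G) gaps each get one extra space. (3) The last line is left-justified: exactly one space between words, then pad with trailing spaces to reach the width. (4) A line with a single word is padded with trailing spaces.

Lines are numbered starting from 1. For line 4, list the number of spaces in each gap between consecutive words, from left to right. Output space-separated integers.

Answer: 3

Derivation:
Line 1: ['quick', 'childhood'] (min_width=15, slack=0)
Line 2: ['evening'] (min_width=7, slack=8)
Line 3: ['elephant'] (min_width=8, slack=7)
Line 4: ['absolute', 'line'] (min_width=13, slack=2)
Line 5: ['clean', 'bear', 'with'] (min_width=15, slack=0)
Line 6: ['corn', 'hospital'] (min_width=13, slack=2)
Line 7: ['letter', 'as', 'glass'] (min_width=15, slack=0)
Line 8: ['machine', 'box'] (min_width=11, slack=4)
Line 9: ['elephant'] (min_width=8, slack=7)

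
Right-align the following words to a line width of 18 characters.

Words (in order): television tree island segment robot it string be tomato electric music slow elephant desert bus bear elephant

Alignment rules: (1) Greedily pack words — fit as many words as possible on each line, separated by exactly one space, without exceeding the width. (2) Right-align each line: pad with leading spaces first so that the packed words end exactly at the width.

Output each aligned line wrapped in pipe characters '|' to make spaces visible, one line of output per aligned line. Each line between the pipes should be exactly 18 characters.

Answer: |   television tree|
|    island segment|
|robot it string be|
|   tomato electric|
|        music slow|
|   elephant desert|
| bus bear elephant|

Derivation:
Line 1: ['television', 'tree'] (min_width=15, slack=3)
Line 2: ['island', 'segment'] (min_width=14, slack=4)
Line 3: ['robot', 'it', 'string', 'be'] (min_width=18, slack=0)
Line 4: ['tomato', 'electric'] (min_width=15, slack=3)
Line 5: ['music', 'slow'] (min_width=10, slack=8)
Line 6: ['elephant', 'desert'] (min_width=15, slack=3)
Line 7: ['bus', 'bear', 'elephant'] (min_width=17, slack=1)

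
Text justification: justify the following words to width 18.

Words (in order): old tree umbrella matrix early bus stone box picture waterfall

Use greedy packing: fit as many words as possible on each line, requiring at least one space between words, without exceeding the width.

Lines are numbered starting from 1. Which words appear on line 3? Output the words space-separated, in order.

Answer: stone box picture

Derivation:
Line 1: ['old', 'tree', 'umbrella'] (min_width=17, slack=1)
Line 2: ['matrix', 'early', 'bus'] (min_width=16, slack=2)
Line 3: ['stone', 'box', 'picture'] (min_width=17, slack=1)
Line 4: ['waterfall'] (min_width=9, slack=9)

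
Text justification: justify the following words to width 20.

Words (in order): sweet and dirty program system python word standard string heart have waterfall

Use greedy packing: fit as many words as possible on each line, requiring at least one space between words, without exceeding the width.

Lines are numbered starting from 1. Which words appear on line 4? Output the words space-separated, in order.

Answer: string heart have

Derivation:
Line 1: ['sweet', 'and', 'dirty'] (min_width=15, slack=5)
Line 2: ['program', 'system'] (min_width=14, slack=6)
Line 3: ['python', 'word', 'standard'] (min_width=20, slack=0)
Line 4: ['string', 'heart', 'have'] (min_width=17, slack=3)
Line 5: ['waterfall'] (min_width=9, slack=11)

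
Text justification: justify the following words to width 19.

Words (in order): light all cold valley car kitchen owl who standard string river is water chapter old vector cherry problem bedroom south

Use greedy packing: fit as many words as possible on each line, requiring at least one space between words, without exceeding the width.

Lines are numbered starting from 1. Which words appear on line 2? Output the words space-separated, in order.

Line 1: ['light', 'all', 'cold'] (min_width=14, slack=5)
Line 2: ['valley', 'car', 'kitchen'] (min_width=18, slack=1)
Line 3: ['owl', 'who', 'standard'] (min_width=16, slack=3)
Line 4: ['string', 'river', 'is'] (min_width=15, slack=4)
Line 5: ['water', 'chapter', 'old'] (min_width=17, slack=2)
Line 6: ['vector', 'cherry'] (min_width=13, slack=6)
Line 7: ['problem', 'bedroom'] (min_width=15, slack=4)
Line 8: ['south'] (min_width=5, slack=14)

Answer: valley car kitchen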